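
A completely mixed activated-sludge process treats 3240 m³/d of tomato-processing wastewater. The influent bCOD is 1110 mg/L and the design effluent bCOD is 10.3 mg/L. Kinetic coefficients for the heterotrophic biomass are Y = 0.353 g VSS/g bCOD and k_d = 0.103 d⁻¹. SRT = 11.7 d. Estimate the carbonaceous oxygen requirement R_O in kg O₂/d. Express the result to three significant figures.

R_O ≈ 2750 kg O₂/d

Y_obs = Y / (1 + k_d θ_c) = 0.353 / (1 + 0.103 × 11.7) = 0.353 / 2.205 = 0.1601.
Substrate removed = Q·(S₀ − S) = 3240 m³/d × (1110 − 10.3) g/m³ = 3.56×10^6 g/d = 3563 kg/d.
Biomass synthesised: P_X = Y_obs × 3563 = 570.4 kg VSS/d.
R_O = Q·(S₀ − S) − 1.42·P_X = 3563 − 1.42 × 570.4 = 2753 kg O₂/d.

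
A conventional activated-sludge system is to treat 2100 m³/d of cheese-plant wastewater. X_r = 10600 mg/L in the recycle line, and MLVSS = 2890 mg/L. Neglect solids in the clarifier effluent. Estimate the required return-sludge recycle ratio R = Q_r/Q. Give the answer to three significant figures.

R = Q_r/Q = X/(X_r − X) = 2890 / (10600 − 2890) = 0.3748.

R ≈ 0.375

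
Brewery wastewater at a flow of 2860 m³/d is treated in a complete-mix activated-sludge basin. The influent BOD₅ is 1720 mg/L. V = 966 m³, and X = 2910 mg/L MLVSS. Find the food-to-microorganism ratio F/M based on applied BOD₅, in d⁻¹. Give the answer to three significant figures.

F/M ≈ 1.75 d⁻¹

Food-to-microorganism ratio F/M = Q S₀ / (V X) = 2860 × 1720 / (966.0 × 2910) = 1.750 d⁻¹.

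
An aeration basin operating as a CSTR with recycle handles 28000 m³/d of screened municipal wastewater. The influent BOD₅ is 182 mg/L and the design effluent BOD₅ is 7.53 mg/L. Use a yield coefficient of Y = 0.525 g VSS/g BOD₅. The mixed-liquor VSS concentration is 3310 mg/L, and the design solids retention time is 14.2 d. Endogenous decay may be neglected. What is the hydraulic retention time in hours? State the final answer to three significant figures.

τ ≈ 9.43 h

With k_d = 0 the design equation reduces to V = Y Q (S₀−S) θ_c / X = 0.525 × 28000 × (182 − 7.53) × 14.2 / 3310 = 11003 m³.
τ = V/Q = 11003/28000 = 0.3930 d, or 9.431 h.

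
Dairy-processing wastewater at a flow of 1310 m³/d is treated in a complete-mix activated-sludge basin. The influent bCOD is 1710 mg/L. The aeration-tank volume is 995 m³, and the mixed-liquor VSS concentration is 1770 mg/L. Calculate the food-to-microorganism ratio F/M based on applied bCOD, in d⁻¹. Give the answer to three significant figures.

F/M ≈ 1.27 d⁻¹

Food-to-microorganism ratio F/M = Q S₀ / (V X) = 1310 × 1710 / (995.0 × 1770) = 1.272 d⁻¹.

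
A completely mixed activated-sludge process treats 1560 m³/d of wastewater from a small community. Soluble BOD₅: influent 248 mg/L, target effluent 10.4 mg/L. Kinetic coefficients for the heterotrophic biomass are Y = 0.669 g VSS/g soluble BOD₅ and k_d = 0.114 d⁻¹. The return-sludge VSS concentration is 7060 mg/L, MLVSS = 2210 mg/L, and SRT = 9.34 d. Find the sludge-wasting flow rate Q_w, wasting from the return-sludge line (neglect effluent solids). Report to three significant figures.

Q_w ≈ 17.0 m³/d

Steady-state biomass mass balance: V·X·(1 + k_d·θ_c) = Y·Q·(S₀ − S)·θ_c, so V = 0.669 × 1560 × (248 − 10.4) × 9.34 / [2210 × (1 + 0.114 × 9.34)] = 2.32×10^6 / 4563 = 507.6 m³.
Q_w = (V·X)/(θ_c X_r) = 507.6 × 2210 / (9.34 × 7060) = 17.01 m³/d.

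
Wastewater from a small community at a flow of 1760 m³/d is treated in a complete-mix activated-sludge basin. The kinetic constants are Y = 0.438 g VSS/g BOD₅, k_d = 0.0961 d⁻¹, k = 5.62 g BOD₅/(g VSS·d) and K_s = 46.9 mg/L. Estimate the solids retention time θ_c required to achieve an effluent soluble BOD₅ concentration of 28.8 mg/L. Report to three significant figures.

θ_c ≈ 1.19 d

Specific growth rate at S = 28.8 mg/L: μ = YkS/(K_s+S) = 0.438·5.62·28.8/(46.9+28.8) = 0.9365 d⁻¹.
Then 1/θ_c = μ − k_d = 0.9365 − 0.0961 = 0.8404 d⁻¹, giving θ_c = 1.190 d.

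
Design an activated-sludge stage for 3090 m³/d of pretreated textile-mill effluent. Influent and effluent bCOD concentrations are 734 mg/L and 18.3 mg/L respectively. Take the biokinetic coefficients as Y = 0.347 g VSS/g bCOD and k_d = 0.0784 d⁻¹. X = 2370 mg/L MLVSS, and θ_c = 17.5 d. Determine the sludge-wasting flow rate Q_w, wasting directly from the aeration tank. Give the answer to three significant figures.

From the SRT design equation V = Y Q (S₀−S) θ_c / [X (1 + k_d θ_c)] = 0.347 × 3090 × (734 − 18.3) × 17.5 / [2370 × (1 + 0.0784 × 17.5)] = 1.34×10^7 / 5622 = 2389 m³.
For wasting at MLVSS concentration, Q_w = V/θ_c = 2389/17.5 = 136.5 m³/d.

Q_w ≈ 137 m³/d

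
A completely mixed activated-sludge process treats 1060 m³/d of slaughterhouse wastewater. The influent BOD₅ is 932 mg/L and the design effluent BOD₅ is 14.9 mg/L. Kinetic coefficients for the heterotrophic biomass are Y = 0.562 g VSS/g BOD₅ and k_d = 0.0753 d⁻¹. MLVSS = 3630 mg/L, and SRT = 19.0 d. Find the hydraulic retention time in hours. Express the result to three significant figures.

τ ≈ 26.6 h

Steady-state biomass mass balance: V·X·(1 + k_d·θ_c) = Y·Q·(S₀ − S)·θ_c, so V = 0.562 × 1060 × (932 − 14.9) × 19.0 / [3630 × (1 + 0.0753 × 19.0)] = 1.04×10^7 / 8823 = 1176 m³.
HRT = V/Q = 1176 m³ / 1060 m³·d⁻¹ = 1.110 d × 24 = 26.64 h.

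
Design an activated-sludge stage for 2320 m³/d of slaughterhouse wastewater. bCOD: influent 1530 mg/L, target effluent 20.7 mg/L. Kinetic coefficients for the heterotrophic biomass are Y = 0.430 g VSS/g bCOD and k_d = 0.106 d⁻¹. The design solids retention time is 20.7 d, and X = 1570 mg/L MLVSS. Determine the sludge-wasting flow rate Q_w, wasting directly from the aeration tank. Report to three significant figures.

Q_w ≈ 300 m³/d

Rearranging the biomass balance for a CMAS with decay, V = Y·Q·ΔS·θ_c / [X·(1+k_d θ_c)] = 0.430 × 2320 × (1530 − 20.7) × 20.7 / [1570 × (1 + 0.106 × 20.7)] = 3.12×10^7 / 5015 = 6215 m³.
Wasting from the aeration tank: Q_w = V / θ_c = 6215 / 20.7 = 300.2 m³/d.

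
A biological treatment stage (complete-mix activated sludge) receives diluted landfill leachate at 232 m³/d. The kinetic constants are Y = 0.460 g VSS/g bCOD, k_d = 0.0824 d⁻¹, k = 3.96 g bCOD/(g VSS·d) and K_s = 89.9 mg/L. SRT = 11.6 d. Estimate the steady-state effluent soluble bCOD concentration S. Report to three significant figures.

S ≈ 9.17 mg/L

Effluent substrate depends only on kinetics and SRT: S = K_s(1 + k_d θ_c) / [θ_c(Yk − k_d) − 1] = 89.9 × (1 + 0.0824 × 11.6) / [11.6 × (0.460 × 3.96 − 0.0824) − 1] = 175.8 / 19.17 = 9.170 mg/L.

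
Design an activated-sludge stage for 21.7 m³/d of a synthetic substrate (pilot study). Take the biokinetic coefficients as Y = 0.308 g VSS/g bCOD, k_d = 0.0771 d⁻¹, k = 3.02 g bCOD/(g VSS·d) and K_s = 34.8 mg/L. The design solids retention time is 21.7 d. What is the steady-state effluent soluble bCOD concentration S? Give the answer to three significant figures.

S ≈ 5.31 mg/L

From the Monod/SRT balance for a CMAS, S = K_s·(1+k_d θ_c)/[θ_c·(Y k − k_d) − 1] = 34.8 × (1 + 0.0771 × 21.7) / [21.7 × (0.308 × 3.02 − 0.0771) − 1] = 93.02 / 17.51 = 5.312 mg/L.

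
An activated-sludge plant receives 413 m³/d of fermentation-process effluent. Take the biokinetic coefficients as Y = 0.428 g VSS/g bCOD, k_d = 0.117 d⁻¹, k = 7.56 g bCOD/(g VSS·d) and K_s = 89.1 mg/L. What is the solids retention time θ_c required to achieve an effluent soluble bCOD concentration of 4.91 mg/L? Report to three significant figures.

At the target effluent, Y k S/(K_s+S) = 0.428×7.56×4.91/94.01 = 0.1690 d⁻¹.
1/θ_c = 0.1690 − 0.117 = 0.05199 d⁻¹, so θ_c = 19.23 d.

θ_c ≈ 19.2 d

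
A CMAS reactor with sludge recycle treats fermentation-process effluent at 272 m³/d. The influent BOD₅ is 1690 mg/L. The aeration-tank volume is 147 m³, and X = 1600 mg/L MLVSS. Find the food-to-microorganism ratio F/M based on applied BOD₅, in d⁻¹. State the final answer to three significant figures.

F/M = applied load / biomass = Q·S₀/(V·X) = 272 × 1690 / (147.0 × 1600) = 1.954 d⁻¹.

F/M ≈ 1.95 d⁻¹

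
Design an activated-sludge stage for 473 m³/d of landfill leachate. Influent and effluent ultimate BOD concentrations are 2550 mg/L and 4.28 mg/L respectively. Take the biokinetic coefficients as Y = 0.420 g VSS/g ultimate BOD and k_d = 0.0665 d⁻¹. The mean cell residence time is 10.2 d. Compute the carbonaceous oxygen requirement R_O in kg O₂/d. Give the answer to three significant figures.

R_O ≈ 776 kg O₂/d

Observed yield with endogenous decay: Y_obs = Y / (1 + k_d·θ_c) = 0.420 / (1 + 0.0665 × 10.2) = 0.420 / 1.678 = 0.2503 g VSS/g ultimate BOD.
Substrate removed = Q·(S₀ − S) = 473 m³/d × (2550 − 4.28) g/m³ = 1.2×10^6 g/d = 1204 kg/d.
Net sludge production P_X = 0.2503 × 1204 = 301.3 kg VSS/d.
Carbonaceous O₂ demand = substrate oxidised − cell-mass equivalent = 1204 − 1.42 × 301.3 = 776.2 kg O₂/d.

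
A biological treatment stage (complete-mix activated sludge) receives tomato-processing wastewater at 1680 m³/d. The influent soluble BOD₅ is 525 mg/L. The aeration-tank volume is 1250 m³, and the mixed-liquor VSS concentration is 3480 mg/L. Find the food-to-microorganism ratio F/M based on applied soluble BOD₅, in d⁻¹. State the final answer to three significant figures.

F/M ≈ 0.203 d⁻¹

Food-to-microorganism ratio F/M = Q S₀ / (V X) = 1680 × 525 / (1250 × 3480) = 0.2028 d⁻¹.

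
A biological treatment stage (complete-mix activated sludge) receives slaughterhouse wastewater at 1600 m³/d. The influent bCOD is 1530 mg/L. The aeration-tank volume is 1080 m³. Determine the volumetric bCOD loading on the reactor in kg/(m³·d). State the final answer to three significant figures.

L_v ≈ 2.27 kg bCOD/(m³·d)

Applied bCOD load per unit volume = Q·S₀/V = (1600 × 1530/1000)/1080 = 2.267 kg bCOD·m⁻³·d⁻¹.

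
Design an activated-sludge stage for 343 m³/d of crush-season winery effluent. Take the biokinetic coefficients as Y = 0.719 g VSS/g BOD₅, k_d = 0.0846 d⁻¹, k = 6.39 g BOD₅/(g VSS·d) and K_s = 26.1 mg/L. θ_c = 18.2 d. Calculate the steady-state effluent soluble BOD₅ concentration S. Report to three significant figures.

S ≈ 0.818 mg/L

Effluent substrate depends only on kinetics and SRT: S = K_s(1 + k_d θ_c) / [θ_c(Yk − k_d) − 1] = 26.1 × (1 + 0.0846 × 18.2) / [18.2 × (0.719 × 6.39 − 0.0846) − 1] = 66.29 / 81.08 = 0.8176 mg/L.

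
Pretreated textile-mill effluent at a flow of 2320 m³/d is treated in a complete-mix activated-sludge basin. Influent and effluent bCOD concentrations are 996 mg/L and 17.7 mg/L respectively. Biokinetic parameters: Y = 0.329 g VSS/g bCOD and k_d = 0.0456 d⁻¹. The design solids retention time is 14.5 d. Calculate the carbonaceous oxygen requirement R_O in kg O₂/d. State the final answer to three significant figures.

R_O ≈ 1630 kg O₂/d

Correct the yield for decay: Y_obs = Y/(1 + k_d θ_c) = 0.329 / (1 + 0.0456 × 14.5) = 0.329 / 1.661 = 0.1980.
Q·(S₀ − S) = 2320 × (996 − 17.7) × 10⁻³ = 2270 kg/d removed.
Net sludge production P_X = 0.1980 × 2270 = 449.5 kg VSS/d.
R_O = Q·(S₀ − S) − 1.42·P_X = 2270 − 1.42 × 449.5 = 1631 kg O₂/d.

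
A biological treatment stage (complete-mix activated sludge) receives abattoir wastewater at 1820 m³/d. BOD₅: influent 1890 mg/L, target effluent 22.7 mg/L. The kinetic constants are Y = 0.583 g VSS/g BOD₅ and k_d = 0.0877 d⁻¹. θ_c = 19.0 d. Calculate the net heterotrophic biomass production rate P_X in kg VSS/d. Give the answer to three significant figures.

P_X ≈ 743 kg VSS/d

The observed yield is Y_obs = Y/(1 + k_d·θ_c) = 0.583 / (1 + 0.0877 × 19.0) = 0.583 / 2.666 = 0.2187 g VSS per g BOD₅ removed.
Mass of BOD₅ removed per day: Q(S₀ − S) = 1820 × 1867 g/m³ = 3398 kg/d.
P_X = Y_obs · Q(S₀ − S) = 0.2187 × 3398 = 743.1 kg VSS/d.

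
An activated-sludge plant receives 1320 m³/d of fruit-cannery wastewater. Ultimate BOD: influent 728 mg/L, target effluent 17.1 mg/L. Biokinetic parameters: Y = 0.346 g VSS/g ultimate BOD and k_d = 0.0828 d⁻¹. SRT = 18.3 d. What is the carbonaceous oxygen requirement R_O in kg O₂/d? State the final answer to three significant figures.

R_O ≈ 755 kg O₂/d

The observed yield is Y_obs = Y/(1 + k_d·θ_c) = 0.346 / (1 + 0.0828 × 18.3) = 0.346 / 2.515 = 0.1376 g VSS per g ultimate BOD removed.
Mass of ultimate BOD removed per day: Q(S₀ − S) = 1320 × 710.9 g/m³ = 938.4 kg/d.
Biomass synthesised: P_X = Y_obs × 938.4 = 129.1 kg VSS/d.
Carbonaceous O₂ demand = substrate oxidised − cell-mass equivalent = 938.4 − 1.42 × 129.1 = 755.1 kg O₂/d.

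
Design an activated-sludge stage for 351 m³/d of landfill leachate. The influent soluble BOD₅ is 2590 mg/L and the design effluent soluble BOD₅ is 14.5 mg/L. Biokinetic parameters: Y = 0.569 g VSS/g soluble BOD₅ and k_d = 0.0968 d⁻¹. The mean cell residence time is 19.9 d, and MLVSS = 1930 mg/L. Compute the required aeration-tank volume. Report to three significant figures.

Rearranging the biomass balance for a CMAS with decay, V = Y·Q·ΔS·θ_c / [X·(1+k_d θ_c)] = 0.569 × 351 × (2590 − 14.5) × 19.9 / [1930 × (1 + 0.0968 × 19.9)] = 1.02×10^7 / 5648 = 1812 m³.

V ≈ 1810 m³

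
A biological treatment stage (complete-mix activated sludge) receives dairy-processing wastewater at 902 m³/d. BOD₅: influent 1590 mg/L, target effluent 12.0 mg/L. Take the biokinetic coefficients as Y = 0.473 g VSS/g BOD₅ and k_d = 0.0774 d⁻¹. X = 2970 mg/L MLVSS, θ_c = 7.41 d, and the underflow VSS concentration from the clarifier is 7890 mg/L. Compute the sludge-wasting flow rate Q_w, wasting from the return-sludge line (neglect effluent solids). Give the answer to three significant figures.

Q_w ≈ 54.2 m³/d

Rearranging the biomass balance for a CMAS with decay, V = Y·Q·ΔS·θ_c / [X·(1+k_d θ_c)] = 0.473 × 902 × (1590 − 12.0) × 7.41 / [2970 × (1 + 0.0774 × 7.41)] = 4.99×10^6 / 4673 = 1067 m³.
θ_c = V·X/(Q_w·X_r) when wasting from the recycle, so Q_w = V·X/(θ_c·X_r) = 1067 × 2970 / (7.41 × 7890) = 54.23 m³/d.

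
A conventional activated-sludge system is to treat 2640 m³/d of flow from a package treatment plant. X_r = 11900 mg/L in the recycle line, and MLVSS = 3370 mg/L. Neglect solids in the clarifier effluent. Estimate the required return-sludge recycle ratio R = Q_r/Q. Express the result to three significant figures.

R = Q_r/Q = X/(X_r − X) = 3370 / (11900 − 3370) = 0.3951.

R ≈ 0.395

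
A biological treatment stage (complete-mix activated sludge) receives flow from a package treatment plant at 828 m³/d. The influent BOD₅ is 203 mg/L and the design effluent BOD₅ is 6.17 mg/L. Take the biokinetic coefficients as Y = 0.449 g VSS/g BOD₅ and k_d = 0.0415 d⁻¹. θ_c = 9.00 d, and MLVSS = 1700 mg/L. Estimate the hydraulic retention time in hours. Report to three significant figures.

From the SRT design equation V = Y Q (S₀−S) θ_c / [X (1 + k_d θ_c)] = 0.449 × 828 × (203 − 6.17) × 9.00 / [1700 × (1 + 0.0415 × 9.00)] = 6.59×10^5 / 2335 = 282.1 m³.
HRT = V/Q = 282.1 m³ / 828 m³·d⁻¹ = 0.3406 d × 24 = 8.175 h.

τ ≈ 8.18 h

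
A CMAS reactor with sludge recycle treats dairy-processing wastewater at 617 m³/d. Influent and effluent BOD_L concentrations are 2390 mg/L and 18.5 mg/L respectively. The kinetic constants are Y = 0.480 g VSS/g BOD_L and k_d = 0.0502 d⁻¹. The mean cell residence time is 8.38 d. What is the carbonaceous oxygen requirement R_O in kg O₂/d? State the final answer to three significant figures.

Correct the yield for decay: Y_obs = Y/(1 + k_d θ_c) = 0.480 / (1 + 0.0502 × 8.38) = 0.480 / 1.421 = 0.3379.
Mass of BOD_L removed per day: Q(S₀ − S) = 617 × 2372 g/m³ = 1463 kg/d.
Biomass synthesised: P_X = Y_obs × 1463 = 494.4 kg VSS/d.
R_O = Q·ΔS − 1.42 P_X = 1463 − 702.0 = 761.2 kg O₂/d.

R_O ≈ 761 kg O₂/d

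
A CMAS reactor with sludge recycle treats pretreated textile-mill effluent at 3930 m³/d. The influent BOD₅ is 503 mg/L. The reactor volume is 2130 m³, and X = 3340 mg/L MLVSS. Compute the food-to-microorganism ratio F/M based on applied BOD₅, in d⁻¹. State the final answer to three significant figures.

F/M ≈ 0.278 d⁻¹

F/M = applied load / biomass = Q·S₀/(V·X) = 3930 × 503 / (2130 × 3340) = 0.2779 d⁻¹.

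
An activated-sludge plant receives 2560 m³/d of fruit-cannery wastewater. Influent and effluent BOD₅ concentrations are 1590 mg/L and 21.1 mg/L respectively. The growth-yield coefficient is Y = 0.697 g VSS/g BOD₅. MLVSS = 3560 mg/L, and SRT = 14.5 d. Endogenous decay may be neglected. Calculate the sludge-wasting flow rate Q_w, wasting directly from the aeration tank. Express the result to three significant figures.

Q_w ≈ 786 m³/d

With k_d = 0 the design equation reduces to V = Y Q (S₀−S) θ_c / X = 0.697 × 2560 × (1590 − 21.1) × 14.5 / 3560 = 11402 m³.
For wasting at MLVSS concentration, Q_w = V/θ_c = 11402/14.5 = 786.4 m³/d.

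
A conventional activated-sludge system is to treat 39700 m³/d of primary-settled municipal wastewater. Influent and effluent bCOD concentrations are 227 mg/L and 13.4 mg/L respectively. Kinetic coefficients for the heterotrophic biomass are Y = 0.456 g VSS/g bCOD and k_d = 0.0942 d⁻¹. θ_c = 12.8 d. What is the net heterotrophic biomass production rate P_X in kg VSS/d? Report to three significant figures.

The observed yield is Y_obs = Y/(1 + k_d·θ_c) = 0.456 / (1 + 0.0942 × 12.8) = 0.456 / 2.206 = 0.2067 g VSS per g bCOD removed.
Substrate removed = Q·(S₀ − S) = 39700 m³/d × (227 − 13.4) g/m³ = 8.48×10^6 g/d = 8480 kg/d.
P_X = Y_obs · Q(S₀ − S) = 0.2067 × 8480 = 1753 kg VSS/d.

P_X ≈ 1750 kg VSS/d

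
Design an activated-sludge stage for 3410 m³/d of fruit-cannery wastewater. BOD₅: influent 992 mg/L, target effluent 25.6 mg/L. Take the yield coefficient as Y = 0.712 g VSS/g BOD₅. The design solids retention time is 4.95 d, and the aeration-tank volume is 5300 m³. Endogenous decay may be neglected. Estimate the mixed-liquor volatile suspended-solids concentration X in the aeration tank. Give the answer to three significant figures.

X = Y·Q·ΔS·θ_c / V = 0.712 × 3410 × (992 − 25.6) × 4.95 / 5300 = 2191 mg/L.

X ≈ 2190 mg/L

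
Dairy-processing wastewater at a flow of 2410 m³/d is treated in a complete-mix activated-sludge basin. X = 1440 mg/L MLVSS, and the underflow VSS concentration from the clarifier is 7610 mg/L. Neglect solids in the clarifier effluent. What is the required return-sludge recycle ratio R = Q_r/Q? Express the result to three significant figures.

R = Q_r/Q = X/(X_r − X) = 1440 / (7610 − 1440) = 0.2334.

R ≈ 0.233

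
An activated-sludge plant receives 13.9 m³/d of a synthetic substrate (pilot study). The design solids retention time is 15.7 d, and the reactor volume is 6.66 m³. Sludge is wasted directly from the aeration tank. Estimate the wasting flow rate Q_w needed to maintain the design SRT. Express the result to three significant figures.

Wasting from the aeration tank: Q_w = V / θ_c = 6.660 / 15.7 = 0.4242 m³/d.

Q_w ≈ 0.424 m³/d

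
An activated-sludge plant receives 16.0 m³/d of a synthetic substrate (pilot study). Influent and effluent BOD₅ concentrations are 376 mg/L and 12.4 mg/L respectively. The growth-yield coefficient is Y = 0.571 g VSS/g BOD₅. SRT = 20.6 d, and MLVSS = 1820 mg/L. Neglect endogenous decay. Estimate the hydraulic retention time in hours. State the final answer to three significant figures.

τ ≈ 56.4 h

V·X = Y·Q·ΔS·θ_c gives V = 0.571 × 16.0 × (376 − 12.4) × 20.6 / 1820 = 37.60 m³.
τ = V/Q = 37.60/16.0 = 2.350 d, or 56.40 h.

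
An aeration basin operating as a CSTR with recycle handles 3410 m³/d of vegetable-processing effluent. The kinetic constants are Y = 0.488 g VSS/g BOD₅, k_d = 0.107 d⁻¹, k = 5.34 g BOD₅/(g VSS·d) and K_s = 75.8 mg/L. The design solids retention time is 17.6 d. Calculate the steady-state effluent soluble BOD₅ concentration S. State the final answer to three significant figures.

S ≈ 5.08 mg/L

From the Monod/SRT balance for a CMAS, S = K_s·(1+k_d θ_c)/[θ_c·(Y k − k_d) − 1] = 75.8 × (1 + 0.107 × 17.6) / [17.6 × (0.488 × 5.34 − 0.107) − 1] = 218.5 / 42.98 = 5.085 mg/L.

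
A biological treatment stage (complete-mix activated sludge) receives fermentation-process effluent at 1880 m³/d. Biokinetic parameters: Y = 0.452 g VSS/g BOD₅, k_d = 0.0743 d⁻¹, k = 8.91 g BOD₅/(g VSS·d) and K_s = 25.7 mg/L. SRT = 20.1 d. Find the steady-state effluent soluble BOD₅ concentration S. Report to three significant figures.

S ≈ 0.817 mg/L

Effluent substrate depends only on kinetics and SRT: S = K_s(1 + k_d θ_c) / [θ_c(Yk − k_d) − 1] = 25.7 × (1 + 0.0743 × 20.1) / [20.1 × (0.452 × 8.91 − 0.0743) − 1] = 64.08 / 78.46 = 0.8168 mg/L.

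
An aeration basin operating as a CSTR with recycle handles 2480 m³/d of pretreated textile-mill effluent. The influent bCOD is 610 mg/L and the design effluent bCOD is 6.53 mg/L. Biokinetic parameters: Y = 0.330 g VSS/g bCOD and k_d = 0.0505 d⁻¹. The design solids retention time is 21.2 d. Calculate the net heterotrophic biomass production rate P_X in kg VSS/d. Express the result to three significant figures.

The observed yield is Y_obs = Y/(1 + k_d·θ_c) = 0.330 / (1 + 0.0505 × 21.2) = 0.330 / 2.071 = 0.1594 g VSS per g bCOD removed.
Q·(S₀ − S) = 2480 × (610 − 6.53) × 10⁻³ = 1497 kg/d removed.
P_X = Y_obs · Q(S₀ − S) = 0.1594 × 1497 = 238.5 kg VSS/d.

P_X ≈ 239 kg VSS/d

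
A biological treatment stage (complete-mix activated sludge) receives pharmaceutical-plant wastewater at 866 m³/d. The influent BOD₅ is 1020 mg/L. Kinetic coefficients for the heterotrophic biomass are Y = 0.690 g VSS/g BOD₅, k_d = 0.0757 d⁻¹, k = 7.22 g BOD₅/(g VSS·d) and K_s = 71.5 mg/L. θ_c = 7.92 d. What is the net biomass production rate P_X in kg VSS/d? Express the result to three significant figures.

P_X ≈ 380 kg VSS/d

For a completely mixed reactor with recycle the Lawrence–McCarty relation gives S = K_s·(1 + k_d·θ_c) / [θ_c·(Y·k − k_d) − 1] = 71.5 × (1 + 0.0757 × 7.92) / [7.92 × (0.690 × 7.22 − 0.0757) − 1] = 114.4 / 37.86 = 3.021 mg/L.
The observed yield is Y_obs = Y/(1 + k_d·θ_c) = 0.690 / (1 + 0.0757 × 7.92) = 0.690 / 1.600 = 0.4314 g VSS per g BOD₅ removed.
Q·(S₀ − S) = 866 × (1020 − 3.02) × 10⁻³ = 880.7 kg/d removed.
Net biomass production P_X = Y_obs × Q·(S₀ − S) = 0.4314 × 880.7 = 379.9 kg VSS/d.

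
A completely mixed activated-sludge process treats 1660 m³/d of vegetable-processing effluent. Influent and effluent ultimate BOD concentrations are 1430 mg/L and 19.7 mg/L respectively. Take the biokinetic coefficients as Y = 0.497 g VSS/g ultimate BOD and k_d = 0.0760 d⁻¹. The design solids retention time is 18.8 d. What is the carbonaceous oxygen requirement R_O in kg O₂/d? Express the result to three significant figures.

Y_obs = Y / (1 + k_d θ_c) = 0.497 / (1 + 0.0760 × 18.8) = 0.497 / 2.429 = 0.2046.
Substrate removed = Q·(S₀ − S) = 1660 m³/d × (1430 − 19.7) g/m³ = 2.34×10^6 g/d = 2341 kg/d.
Net sludge production P_X = 0.2046 × 2341 = 479.1 kg VSS/d.
R_O = Q·(S₀ − S) − 1.42·P_X = 2341 − 1.42 × 479.1 = 1661 kg O₂/d.

R_O ≈ 1660 kg O₂/d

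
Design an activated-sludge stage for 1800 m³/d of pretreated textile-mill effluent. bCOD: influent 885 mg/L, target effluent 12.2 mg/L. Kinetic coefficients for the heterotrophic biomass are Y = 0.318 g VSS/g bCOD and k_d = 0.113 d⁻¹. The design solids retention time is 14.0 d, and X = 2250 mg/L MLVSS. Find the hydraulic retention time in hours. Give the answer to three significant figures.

Rearranging the biomass balance for a CMAS with decay, V = Y·Q·ΔS·θ_c / [X·(1+k_d θ_c)] = 0.318 × 1800 × (885 − 12.2) × 14.0 / [2250 × (1 + 0.113 × 14.0)] = 6.99×10^6 / 5810 = 1204 m³.
Hydraulic retention time τ = V/Q = 1204 / 1800 = 0.6689 d = 16.05 h.

τ ≈ 16.1 h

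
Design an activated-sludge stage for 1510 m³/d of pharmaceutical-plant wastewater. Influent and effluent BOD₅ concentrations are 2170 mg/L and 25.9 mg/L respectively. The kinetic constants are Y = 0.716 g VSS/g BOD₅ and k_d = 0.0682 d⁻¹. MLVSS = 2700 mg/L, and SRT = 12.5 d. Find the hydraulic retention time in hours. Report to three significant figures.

τ ≈ 92.1 h

Rearranging the biomass balance for a CMAS with decay, V = Y·Q·ΔS·θ_c / [X·(1+k_d θ_c)] = 0.716 × 1510 × (2170 − 25.9) × 12.5 / [2700 × (1 + 0.0682 × 12.5)] = 2.9×10^7 / 5002 = 5793 m³.
τ = V/Q = 5793/1510 = 3.837 d, or 92.08 h.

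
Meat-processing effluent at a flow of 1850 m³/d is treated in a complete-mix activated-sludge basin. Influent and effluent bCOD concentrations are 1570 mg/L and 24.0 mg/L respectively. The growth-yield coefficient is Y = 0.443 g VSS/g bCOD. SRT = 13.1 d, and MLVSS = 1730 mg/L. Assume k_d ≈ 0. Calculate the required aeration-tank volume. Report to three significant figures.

V ≈ 9590 m³

With k_d = 0 the design equation reduces to V = Y Q (S₀−S) θ_c / X = 0.443 × 1850 × (1570 − 24.0) × 13.1 / 1730 = 9594 m³.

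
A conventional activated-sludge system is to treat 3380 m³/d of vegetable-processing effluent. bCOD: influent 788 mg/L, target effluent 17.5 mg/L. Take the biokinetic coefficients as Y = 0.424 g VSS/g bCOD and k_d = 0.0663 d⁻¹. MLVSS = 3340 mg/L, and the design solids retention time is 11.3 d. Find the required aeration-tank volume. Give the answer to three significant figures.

V ≈ 2140 m³

Steady-state biomass mass balance: V·X·(1 + k_d·θ_c) = Y·Q·(S₀ − S)·θ_c, so V = 0.424 × 3380 × (788 − 17.5) × 11.3 / [3340 × (1 + 0.0663 × 11.3)] = 1.25×10^7 / 5842 = 2136 m³.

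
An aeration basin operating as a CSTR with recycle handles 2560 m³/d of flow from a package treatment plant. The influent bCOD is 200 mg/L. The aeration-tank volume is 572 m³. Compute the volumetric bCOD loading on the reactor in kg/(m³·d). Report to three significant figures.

Volumetric loading L_v = Q·S₀ / V = 2560 × 200 g/m³ / 572.0 m³ = 895.1 g/(m³·d) = 0.8951 kg bCOD/(m³·d).

L_v ≈ 0.895 kg bCOD/(m³·d)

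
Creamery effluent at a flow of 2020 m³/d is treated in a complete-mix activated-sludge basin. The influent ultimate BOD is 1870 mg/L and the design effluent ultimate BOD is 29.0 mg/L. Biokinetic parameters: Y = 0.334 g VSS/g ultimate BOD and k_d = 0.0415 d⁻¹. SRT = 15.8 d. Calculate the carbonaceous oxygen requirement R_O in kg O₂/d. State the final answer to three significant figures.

The observed yield is Y_obs = Y/(1 + k_d·θ_c) = 0.334 / (1 + 0.0415 × 15.8) = 0.334 / 1.656 = 0.2017 g VSS per g ultimate BOD removed.
ΔS = 1870 − 29.0 = 1841 mg/L, so the substrate removal rate is 2020 × 1841/1000 = 3719 kg ultimate BOD/d.
Net sludge production P_X = 0.2017 × 3719 = 750.2 kg VSS/d.
Carbonaceous O₂ demand = substrate oxidised − cell-mass equivalent = 3719 − 1.42 × 750.2 = 2654 kg O₂/d.

R_O ≈ 2650 kg O₂/d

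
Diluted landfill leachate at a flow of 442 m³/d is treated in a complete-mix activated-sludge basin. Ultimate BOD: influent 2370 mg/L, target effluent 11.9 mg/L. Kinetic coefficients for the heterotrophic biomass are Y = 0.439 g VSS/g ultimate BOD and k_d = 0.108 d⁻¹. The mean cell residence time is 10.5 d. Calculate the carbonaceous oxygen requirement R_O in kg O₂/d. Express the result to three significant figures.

Correct the yield for decay: Y_obs = Y/(1 + k_d θ_c) = 0.439 / (1 + 0.108 × 10.5) = 0.439 / 2.134 = 0.2057.
ΔS = 2370 − 11.9 = 2358 mg/L, so the substrate removal rate is 442 × 2358/1000 = 1042 kg ultimate BOD/d.
P_X = Y_obs·Q·(S₀ − S) = 0.2057 × 1042 = 214.4 kg VSS/d.
R_O = Q·ΔS − 1.42 P_X = 1042 − 304.5 = 737.8 kg O₂/d.

R_O ≈ 738 kg O₂/d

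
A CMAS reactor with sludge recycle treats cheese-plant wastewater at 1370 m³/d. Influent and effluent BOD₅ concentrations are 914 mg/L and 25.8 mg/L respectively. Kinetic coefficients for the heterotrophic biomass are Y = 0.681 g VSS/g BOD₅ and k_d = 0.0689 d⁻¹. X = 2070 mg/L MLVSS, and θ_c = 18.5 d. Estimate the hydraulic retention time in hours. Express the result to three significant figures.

Rearranging the biomass balance for a CMAS with decay, V = Y·Q·ΔS·θ_c / [X·(1+k_d θ_c)] = 0.681 × 1370 × (914 − 25.8) × 18.5 / [2070 × (1 + 0.0689 × 18.5)] = 1.53×10^7 / 4709 = 3256 m³.
HRT = V/Q = 3256 m³ / 1370 m³·d⁻¹ = 2.377 d × 24 = 57.04 h.

τ ≈ 57.0 h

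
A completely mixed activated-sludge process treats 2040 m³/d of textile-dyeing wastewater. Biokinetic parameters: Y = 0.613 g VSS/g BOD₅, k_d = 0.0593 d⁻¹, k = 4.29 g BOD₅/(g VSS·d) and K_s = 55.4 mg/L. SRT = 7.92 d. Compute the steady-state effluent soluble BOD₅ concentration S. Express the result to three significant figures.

S ≈ 4.21 mg/L

From the Monod/SRT balance for a CMAS, S = K_s·(1+k_d θ_c)/[θ_c·(Y k − k_d) − 1] = 55.4 × (1 + 0.0593 × 7.92) / [7.92 × (0.613 × 4.29 − 0.0593) − 1] = 81.42 / 19.36 = 4.206 mg/L.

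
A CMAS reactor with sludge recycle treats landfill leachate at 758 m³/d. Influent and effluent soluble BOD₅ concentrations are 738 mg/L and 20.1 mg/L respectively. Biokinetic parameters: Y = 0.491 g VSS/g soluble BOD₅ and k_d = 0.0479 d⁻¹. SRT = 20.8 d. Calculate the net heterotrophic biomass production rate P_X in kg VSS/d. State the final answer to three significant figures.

Correct the yield for decay: Y_obs = Y/(1 + k_d θ_c) = 0.491 / (1 + 0.0479 × 20.8) = 0.491 / 1.996 = 0.2460.
Substrate removed = Q·(S₀ − S) = 758 m³/d × (738 − 20.1) g/m³ = 5.44×10^5 g/d = 544.2 kg/d.
So the net sludge growth is P_X = 0.2460 × 544.2 = 133.8 kg VSS/d.

P_X ≈ 134 kg VSS/d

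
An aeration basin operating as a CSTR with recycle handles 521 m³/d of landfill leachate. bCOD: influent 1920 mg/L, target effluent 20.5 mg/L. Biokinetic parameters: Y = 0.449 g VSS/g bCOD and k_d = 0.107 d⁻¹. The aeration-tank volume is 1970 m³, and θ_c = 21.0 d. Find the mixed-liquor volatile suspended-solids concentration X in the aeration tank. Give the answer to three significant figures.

X = Y·Q·ΔS·θ_c / [V·(1 + k_d θ_c)] = 0.449 × 521 × (1920 − 20.5) × 21.0 / [1970 × (1 + 0.107 × 21.0)] = 1459 mg/L.

X ≈ 1460 mg/L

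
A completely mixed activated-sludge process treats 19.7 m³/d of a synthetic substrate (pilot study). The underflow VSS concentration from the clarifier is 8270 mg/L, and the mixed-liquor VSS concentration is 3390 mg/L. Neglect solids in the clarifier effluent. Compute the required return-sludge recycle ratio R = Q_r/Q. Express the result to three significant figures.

R ≈ 0.695

Mass balance around the secondary clarifier (neglecting effluent solids): R = X / (X_r − X) = 3390 / (8270 − 3390) = 0.6947.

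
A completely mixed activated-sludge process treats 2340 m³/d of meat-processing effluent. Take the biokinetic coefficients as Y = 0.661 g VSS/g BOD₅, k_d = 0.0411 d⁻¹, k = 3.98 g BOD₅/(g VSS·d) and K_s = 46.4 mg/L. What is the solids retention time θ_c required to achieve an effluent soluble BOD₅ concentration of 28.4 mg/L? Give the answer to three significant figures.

θ_c ≈ 1.04 d

From 1/θ_c = Y·k·S/(K_s + S) − k_d: Y·k·S/(K_s+S) = 0.661 × 3.98 × 28.4 / (46.4 + 28.4) = 0.9989 d⁻¹.
Then 1/θ_c = μ − k_d = 0.9989 − 0.0411 = 0.9578 d⁻¹, giving θ_c = 1.044 d.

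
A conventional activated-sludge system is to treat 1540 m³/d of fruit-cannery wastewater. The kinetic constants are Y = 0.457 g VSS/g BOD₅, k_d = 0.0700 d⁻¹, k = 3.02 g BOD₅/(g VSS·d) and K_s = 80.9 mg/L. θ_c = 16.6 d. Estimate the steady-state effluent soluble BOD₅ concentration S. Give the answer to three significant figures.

Effluent substrate depends only on kinetics and SRT: S = K_s(1 + k_d θ_c) / [θ_c(Yk − k_d) − 1] = 80.9 × (1 + 0.0700 × 16.6) / [16.6 × (0.457 × 3.02 − 0.0700) − 1] = 174.9 / 20.75 = 8.430 mg/L.

S ≈ 8.43 mg/L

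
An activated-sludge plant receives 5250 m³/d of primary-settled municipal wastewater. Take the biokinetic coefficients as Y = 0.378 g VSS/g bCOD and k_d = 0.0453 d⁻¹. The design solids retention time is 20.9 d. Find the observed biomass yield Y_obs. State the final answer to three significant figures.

Y_obs ≈ 0.194 g VSS/g bCOD

Observed yield with endogenous decay: Y_obs = Y / (1 + k_d·θ_c) = 0.378 / (1 + 0.0453 × 20.9) = 0.378 / 1.947 = 0.1942 g VSS/g bCOD.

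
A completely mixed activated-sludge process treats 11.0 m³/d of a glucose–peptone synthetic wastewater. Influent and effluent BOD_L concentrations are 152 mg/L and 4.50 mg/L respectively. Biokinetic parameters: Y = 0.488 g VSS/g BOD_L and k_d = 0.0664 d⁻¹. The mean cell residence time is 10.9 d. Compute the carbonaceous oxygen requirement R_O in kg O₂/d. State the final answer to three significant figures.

Observed yield with endogenous decay: Y_obs = Y / (1 + k_d·θ_c) = 0.488 / (1 + 0.0664 × 10.9) = 0.488 / 1.724 = 0.2831 g VSS/g BOD_L.
Q·(S₀ − S) = 11.0 × (152 − 4.50) × 10⁻³ = 1.623 kg/d removed.
Net sludge production P_X = 0.2831 × 1.623 = 0.4593 kg VSS/d.
R_O = Q·ΔS − 1.42 P_X = 1.623 − 0.6523 = 0.9702 kg O₂/d.

R_O ≈ 0.970 kg O₂/d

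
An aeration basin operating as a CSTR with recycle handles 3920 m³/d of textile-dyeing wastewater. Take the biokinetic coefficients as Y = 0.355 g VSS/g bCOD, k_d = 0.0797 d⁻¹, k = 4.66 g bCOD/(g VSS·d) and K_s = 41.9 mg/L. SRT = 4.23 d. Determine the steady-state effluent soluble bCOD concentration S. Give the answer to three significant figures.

Effluent substrate depends only on kinetics and SRT: S = K_s(1 + k_d θ_c) / [θ_c(Yk − k_d) − 1] = 41.9 × (1 + 0.0797 × 4.23) / [4.23 × (0.355 × 4.66 − 0.0797) − 1] = 56.03 / 5.661 = 9.898 mg/L.

S ≈ 9.90 mg/L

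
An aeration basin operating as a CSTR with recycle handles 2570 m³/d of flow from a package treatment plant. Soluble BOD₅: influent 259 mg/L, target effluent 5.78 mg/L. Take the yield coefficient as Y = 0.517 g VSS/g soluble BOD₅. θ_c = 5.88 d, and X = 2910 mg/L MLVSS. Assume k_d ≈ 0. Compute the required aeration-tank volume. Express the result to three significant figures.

V ≈ 680 m³

V·X = Y·Q·ΔS·θ_c gives V = 0.517 × 2570 × (259 − 5.78) × 5.88 / 2910 = 679.8 m³.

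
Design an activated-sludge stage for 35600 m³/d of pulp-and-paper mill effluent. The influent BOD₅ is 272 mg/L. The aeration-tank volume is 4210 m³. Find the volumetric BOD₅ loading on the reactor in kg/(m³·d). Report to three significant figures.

Applied BOD₅ load per unit volume = Q·S₀/V = (35600 × 272/1000)/4210 = 2.300 kg BOD₅·m⁻³·d⁻¹.

L_v ≈ 2.30 kg BOD₅/(m³·d)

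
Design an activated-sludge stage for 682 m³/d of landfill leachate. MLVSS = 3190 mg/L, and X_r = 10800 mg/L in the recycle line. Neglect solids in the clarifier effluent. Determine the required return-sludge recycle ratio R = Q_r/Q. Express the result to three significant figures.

Mass balance around the secondary clarifier (neglecting effluent solids): R = X / (X_r − X) = 3190 / (10800 − 3190) = 0.4192.

R ≈ 0.419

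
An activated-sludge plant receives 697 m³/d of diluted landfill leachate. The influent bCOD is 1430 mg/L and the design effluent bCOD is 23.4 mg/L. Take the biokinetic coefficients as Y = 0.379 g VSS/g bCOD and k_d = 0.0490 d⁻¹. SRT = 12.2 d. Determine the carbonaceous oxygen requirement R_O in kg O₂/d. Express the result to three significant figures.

R_O ≈ 650 kg O₂/d

Y_obs = Y / (1 + k_d θ_c) = 0.379 / (1 + 0.0490 × 12.2) = 0.379 / 1.598 = 0.2372.
Substrate removed = Q·(S₀ − S) = 697 m³/d × (1430 − 23.4) g/m³ = 9.8×10^5 g/d = 980.4 kg/d.
Net sludge production P_X = 0.2372 × 980.4 = 232.6 kg VSS/d.
Carbonaceous O₂ demand = substrate oxidised − cell-mass equivalent = 980.4 − 1.42 × 232.6 = 650.2 kg O₂/d.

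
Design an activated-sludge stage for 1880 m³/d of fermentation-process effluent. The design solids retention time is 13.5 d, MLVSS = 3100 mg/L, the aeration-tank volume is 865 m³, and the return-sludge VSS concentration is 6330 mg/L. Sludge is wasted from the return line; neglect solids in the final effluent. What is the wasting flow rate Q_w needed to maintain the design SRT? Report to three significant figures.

Q_w ≈ 31.4 m³/d

θ_c = V·X/(Q_w·X_r) when wasting from the recycle, so Q_w = V·X/(θ_c·X_r) = 865.0 × 3100 / (13.5 × 6330) = 31.38 m³/d.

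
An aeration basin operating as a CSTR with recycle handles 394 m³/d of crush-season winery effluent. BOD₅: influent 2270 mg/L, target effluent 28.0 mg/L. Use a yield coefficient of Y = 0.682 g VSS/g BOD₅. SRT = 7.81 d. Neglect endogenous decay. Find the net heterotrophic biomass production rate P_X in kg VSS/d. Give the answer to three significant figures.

Since k_d ≈ 0, Y_obs = Y = 0.682 g VSS/g BOD₅.
Q·(S₀ − S) = 394 × (2270 − 28.0) × 10⁻³ = 883.3 kg/d removed.
P_X = Y_obs · Q(S₀ − S) = 0.6820 × 883.3 = 602.4 kg VSS/d.

P_X ≈ 602 kg VSS/d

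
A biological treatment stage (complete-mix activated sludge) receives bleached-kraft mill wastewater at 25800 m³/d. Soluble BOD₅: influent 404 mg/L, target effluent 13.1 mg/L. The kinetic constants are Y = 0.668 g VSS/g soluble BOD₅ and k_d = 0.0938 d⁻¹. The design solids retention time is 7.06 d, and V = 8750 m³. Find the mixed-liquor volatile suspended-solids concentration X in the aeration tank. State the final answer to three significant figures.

X ≈ 3270 mg/L

X = Y·Q·ΔS·θ_c / [V·(1 + k_d θ_c)] = 0.668 × 25800 × (404 − 13.1) × 7.06 / [8750 × (1 + 0.0938 × 7.06)] = 3270 mg/L.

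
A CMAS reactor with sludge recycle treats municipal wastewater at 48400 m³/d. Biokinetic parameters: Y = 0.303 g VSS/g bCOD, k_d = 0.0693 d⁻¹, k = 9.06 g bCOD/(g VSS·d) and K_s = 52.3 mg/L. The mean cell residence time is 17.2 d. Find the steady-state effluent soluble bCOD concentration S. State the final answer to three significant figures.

S ≈ 2.55 mg/L

Effluent substrate depends only on kinetics and SRT: S = K_s(1 + k_d θ_c) / [θ_c(Yk − k_d) − 1] = 52.3 × (1 + 0.0693 × 17.2) / [17.2 × (0.303 × 9.06 − 0.0693) − 1] = 114.6 / 45.03 = 2.546 mg/L.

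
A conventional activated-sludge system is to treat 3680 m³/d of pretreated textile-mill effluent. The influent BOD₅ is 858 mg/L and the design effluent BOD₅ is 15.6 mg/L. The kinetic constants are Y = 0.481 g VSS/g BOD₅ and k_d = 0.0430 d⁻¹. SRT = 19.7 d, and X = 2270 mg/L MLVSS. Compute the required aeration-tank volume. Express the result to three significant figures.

V ≈ 7010 m³

Rearranging the biomass balance for a CMAS with decay, V = Y·Q·ΔS·θ_c / [X·(1+k_d θ_c)] = 0.481 × 3680 × (858 − 15.6) × 19.7 / [2270 × (1 + 0.0430 × 19.7)] = 2.94×10^7 / 4193 = 7006 m³.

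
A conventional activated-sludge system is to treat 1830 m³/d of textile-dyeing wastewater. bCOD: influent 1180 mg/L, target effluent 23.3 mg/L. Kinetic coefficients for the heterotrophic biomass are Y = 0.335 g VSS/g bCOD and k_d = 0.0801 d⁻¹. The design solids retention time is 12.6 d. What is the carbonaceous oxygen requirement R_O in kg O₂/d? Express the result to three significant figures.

Y_obs = Y / (1 + k_d θ_c) = 0.335 / (1 + 0.0801 × 12.6) = 0.335 / 2.009 = 0.1667.
ΔS = 1180 − 23.3 = 1157 mg/L, so the substrate removal rate is 1830 × 1157/1000 = 2117 kg bCOD/d.
P_X = Y_obs·Q·(S₀ − S) = 0.1667 × 2117 = 352.9 kg VSS/d.
R_O = Q·(S₀ − S) − 1.42·P_X = 2117 − 1.42 × 352.9 = 1616 kg O₂/d.

R_O ≈ 1620 kg O₂/d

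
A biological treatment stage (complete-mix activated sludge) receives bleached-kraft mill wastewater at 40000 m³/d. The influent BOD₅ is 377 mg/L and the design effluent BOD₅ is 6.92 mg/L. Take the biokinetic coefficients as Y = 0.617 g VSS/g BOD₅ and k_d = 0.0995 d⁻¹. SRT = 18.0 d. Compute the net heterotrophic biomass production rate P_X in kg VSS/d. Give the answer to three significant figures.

P_X ≈ 3270 kg VSS/d

Y_obs = Y / (1 + k_d θ_c) = 0.617 / (1 + 0.0995 × 18.0) = 0.617 / 2.791 = 0.2211.
Substrate removed = Q·(S₀ − S) = 40000 m³/d × (377 − 6.92) g/m³ = 1.48×10^7 g/d = 14803 kg/d.
So the net sludge growth is P_X = 0.2211 × 14803 = 3273 kg VSS/d.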